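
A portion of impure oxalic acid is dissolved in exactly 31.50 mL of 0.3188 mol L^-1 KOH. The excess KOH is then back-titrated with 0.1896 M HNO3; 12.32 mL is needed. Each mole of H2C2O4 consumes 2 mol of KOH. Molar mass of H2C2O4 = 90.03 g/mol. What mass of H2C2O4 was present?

0.347 g

Total n(KOH) added = 0.3188 x 0.03150 = 0.01004 mol.
n(HNO3) used = 0.1896 x 0.01232 = 0.002336 mol, which equals the excess n(KOH).
So n(KOH) consumed by the sample = 0.01004 - 0.002336 = 0.007706 mol.
n(H2C2O4) = 0.007706 / 2 = 0.003853 mol.
mass = 0.003853 mol x 90.03 g/mol = 0.347 g.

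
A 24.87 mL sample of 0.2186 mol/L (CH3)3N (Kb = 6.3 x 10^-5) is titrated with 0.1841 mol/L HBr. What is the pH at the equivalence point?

n((CH3)3N) = 0.2186 x 0.02487 = 0.005437 mol; V(HBr) at equivalence = 0.005437/0.1841 = 0.02953 L.
At equivalence the base is fully converted to (CH3)3NH+; total volume = 0.05440 L, so [(CH3)3NH+] = 0.005437/0.05440 = 0.09994 M.
Ka((CH3)3NH+) = Kw/Kb = 1.0e-14 / 6.3 x 10^-5 = 1.59e-10.
[H^+] = sqrt(Ka x [(CH3)3NH+]) = sqrt(1.59e-10 x 0.09994) = 3.98e-6 M.
pH = -log(3.98e-6) = 5.40.

5.40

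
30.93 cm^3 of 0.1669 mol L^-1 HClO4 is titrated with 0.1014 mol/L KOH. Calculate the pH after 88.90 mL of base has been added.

n(acid) = 0.1669 x 0.03093 = 0.005162 mol; n(KOH) added = 0.1014 x 0.08890 = 0.009014 mol.
Base is in excess by 0.009014 - 0.005162 = 0.003852 mol in a total volume of 0.1198 L.
[OH^-] = 0.003852/0.1198 = 0.03215 M, so pOH = 1.49 and pH = 14.00 - 1.49 = 12.51.

12.51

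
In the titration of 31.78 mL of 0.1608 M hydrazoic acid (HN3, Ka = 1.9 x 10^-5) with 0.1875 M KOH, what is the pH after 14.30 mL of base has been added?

Initial n(HN3) = 0.1608 x 0.03178 = 0.005110 mol.
n(KOH) added = 0.1875 x 0.01430 = 0.002681 mol, converting that many moles of HN3 to N3-.
Remaining n(HN3) = 0.002429 mol; n(N3-) = 0.002681 mol.
By Henderson-Hasselbalch, pH = pKa + log([A^-]/[HA]) = 4.72 + log(0.002681/0.002429) = 4.72 + (+0.04) = 4.76.

4.76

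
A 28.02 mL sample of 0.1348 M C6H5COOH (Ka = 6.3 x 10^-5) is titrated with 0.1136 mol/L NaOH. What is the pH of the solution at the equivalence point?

8.50

n(C6H5COOH) = 0.1348 x 0.02802 = 0.003777 mol; V(NaOH) at equivalence = 0.003777/0.1136 = 0.03325 L.
At equivalence all the acid is converted to C6H5COO-; total volume = 0.02802 + 0.03325 = 0.06127 L, so [C6H5COO-] = 0.003777/0.06127 = 0.06165 M.
Kb = Kw/Ka = 1.0e-14 / 6.3 x 10^-5 = 1.59e-10.
[OH^-] = sqrt(Kb x [C6H5COO-]) = sqrt(1.59e-10 x 0.06165) = 3.13e-6 M.
pOH = 5.50, so pH = 14.00 - 5.50 = 8.50.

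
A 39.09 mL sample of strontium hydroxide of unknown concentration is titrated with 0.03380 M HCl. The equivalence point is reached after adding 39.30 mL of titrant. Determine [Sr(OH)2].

0.0170 M

n(HCl) delivered = 0.03380 x 0.03930 = 0.001328 mol.
The reaction is 1 Sr(OH)2 + 2 HCl, so n(Sr(OH)2) = 0.001328 x 1/2 = 0.0006642 mol.
[Sr(OH)2] = 0.0006642 mol / 0.03909 L = 0.0170 M.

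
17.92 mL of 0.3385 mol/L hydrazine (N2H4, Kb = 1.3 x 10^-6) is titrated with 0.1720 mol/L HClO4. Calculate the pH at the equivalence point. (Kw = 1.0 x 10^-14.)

4.53

n(N2H4) = 0.3385 x 0.01792 = 0.006066 mol; V(HClO4) at equivalence = 0.006066/0.1720 = 0.03527 L.
At equivalence the base is fully converted to N2H5+; total volume = 0.05319 L, so [N2H5+] = 0.006066/0.05319 = 0.1140 M.
Ka(N2H5+) = Kw/Kb = 1.0e-14 / 1.3 x 10^-6 = 7.69e-9.
[H^+] = sqrt(Ka x [N2H5+]) = sqrt(7.69e-9 x 0.1140) = 2.96e-5 M.
pH = -log(2.96e-5) = 4.53.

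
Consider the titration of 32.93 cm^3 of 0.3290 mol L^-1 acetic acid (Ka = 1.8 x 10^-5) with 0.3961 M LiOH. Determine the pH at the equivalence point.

9.00

n(CH3COOH) = 0.3290 x 0.03293 = 0.01083 mol; V(LiOH) at equivalence = 0.01083/0.3961 = 0.02735 L.
At equivalence all the acid is converted to CH3COO-; total volume = 0.03293 + 0.02735 = 0.06028 L, so [CH3COO-] = 0.01083/0.06028 = 0.1797 M.
Kb = Kw/Ka = 1.0e-14 / 1.8 x 10^-5 = 5.56e-10.
[OH^-] = sqrt(Kb x [CH3COO-]) = sqrt(5.56e-10 x 0.1797) = 9.99e-6 M.
pOH = 5.00, so pH = 14.00 - 5.00 = 9.00.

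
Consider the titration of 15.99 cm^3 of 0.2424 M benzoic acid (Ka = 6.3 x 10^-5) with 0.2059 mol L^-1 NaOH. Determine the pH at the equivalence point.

8.62

n(C6H5COOH) = 0.2424 x 0.01599 = 0.003876 mol; V(NaOH) at equivalence = 0.003876/0.2059 = 0.01882 L.
At equivalence all the acid is converted to C6H5COO-; total volume = 0.01599 + 0.01882 = 0.03481 L, so [C6H5COO-] = 0.003876/0.03481 = 0.1113 M.
Kb = Kw/Ka = 1.0e-14 / 6.3 x 10^-5 = 1.59e-10.
[OH^-] = sqrt(Kb x [C6H5COO-]) = sqrt(1.59e-10 x 0.1113) = 4.20e-6 M.
pOH = 5.38, so pH = 14.00 - 5.38 = 8.62.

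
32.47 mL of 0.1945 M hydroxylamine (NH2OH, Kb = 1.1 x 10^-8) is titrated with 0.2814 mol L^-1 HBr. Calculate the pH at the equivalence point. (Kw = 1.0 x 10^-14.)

n(NH2OH) = 0.1945 x 0.03247 = 0.006315 mol; V(HBr) at equivalence = 0.006315/0.2814 = 0.02244 L.
At equivalence the base is fully converted to NH3OH+; total volume = 0.05491 L, so [NH3OH+] = 0.006315/0.05491 = 0.1150 M.
Ka(NH3OH+) = Kw/Kb = 1.0e-14 / 1.1 x 10^-8 = 9.09e-7.
[H^+] = sqrt(Ka x [NH3OH+]) = sqrt(9.09e-7 x 0.1150) = 0.000323 M.
pH = -log(0.000323) = 3.49.

3.49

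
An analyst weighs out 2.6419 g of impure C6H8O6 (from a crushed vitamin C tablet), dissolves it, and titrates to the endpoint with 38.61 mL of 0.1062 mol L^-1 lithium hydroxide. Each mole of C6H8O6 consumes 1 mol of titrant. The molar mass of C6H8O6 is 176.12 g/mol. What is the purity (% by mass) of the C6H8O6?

27.3%

n(LiOH) = 0.1062 x 0.03861 = 0.004100 mol.
n(C6H8O6) = 0.004100 / 1 = 0.004100 mol.
mass of C6H8O6 = 0.004100 x 176.12 = 0.7222 g.
% purity = 0.7222 / 2.6419 x 100 = 27.3%.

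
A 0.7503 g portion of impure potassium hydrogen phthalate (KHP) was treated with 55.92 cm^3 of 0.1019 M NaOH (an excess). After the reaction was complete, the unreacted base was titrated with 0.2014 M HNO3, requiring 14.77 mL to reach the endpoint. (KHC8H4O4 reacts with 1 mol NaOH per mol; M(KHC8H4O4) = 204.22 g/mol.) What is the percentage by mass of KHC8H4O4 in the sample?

Total n(NaOH) added = 0.1019 x 0.05592 = 0.005698 mol.
n(HNO3) used = 0.2014 x 0.01477 = 0.002975 mol, which equals the excess n(NaOH).
So n(NaOH) consumed by the sample = 0.005698 - 0.002975 = 0.002724 mol.
n(KHC8H4O4) = 0.002724 / 1 = 0.002724 mol.
mass KHC8H4O4 = 0.002724 x 204.22 = 0.5562 g, so %KHC8H4O4 = 0.5562/0.7503 x 100 = 74.1%.

74.1%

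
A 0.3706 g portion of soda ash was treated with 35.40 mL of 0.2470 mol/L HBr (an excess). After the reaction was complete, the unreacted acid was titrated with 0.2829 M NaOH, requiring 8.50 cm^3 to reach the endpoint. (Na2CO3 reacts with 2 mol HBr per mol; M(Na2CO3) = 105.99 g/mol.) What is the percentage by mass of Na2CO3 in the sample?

Total n(HBr) added = 0.2470 x 0.03540 = 0.008744 mol.
n(NaOH) used = 0.2829 x 0.008500 = 0.002405 mol, which equals the excess n(HBr).
So n(HBr) consumed by the sample = 0.008744 - 0.002405 = 0.006339 mol.
n(Na2CO3) = 0.006339 / 2 = 0.003170 mol.
mass Na2CO3 = 0.003170 x 105.99 = 0.3359 g, so %Na2CO3 = 0.3359/0.3706 x 100 = 90.6%.

90.6%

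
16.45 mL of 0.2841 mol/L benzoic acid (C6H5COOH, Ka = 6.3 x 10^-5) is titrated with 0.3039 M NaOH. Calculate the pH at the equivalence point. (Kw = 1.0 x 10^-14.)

n(C6H5COOH) = 0.2841 x 0.01645 = 0.004673 mol; V(NaOH) at equivalence = 0.004673/0.3039 = 0.01538 L.
At equivalence all the acid is converted to C6H5COO-; total volume = 0.01645 + 0.01538 = 0.03183 L, so [C6H5COO-] = 0.004673/0.03183 = 0.1468 M.
Kb = Kw/Ka = 1.0e-14 / 6.3 x 10^-5 = 1.59e-10.
[OH^-] = sqrt(Kb x [C6H5COO-]) = sqrt(1.59e-10 x 0.1468) = 4.83e-6 M.
pOH = 5.32, so pH = 14.00 - 5.32 = 8.68.

8.68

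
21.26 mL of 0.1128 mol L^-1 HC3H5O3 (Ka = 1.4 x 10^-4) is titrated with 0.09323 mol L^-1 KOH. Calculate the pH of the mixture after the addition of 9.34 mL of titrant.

3.61

Initial n(HC3H5O3) = 0.1128 x 0.02126 = 0.002398 mol.
n(KOH) added = 0.09323 x 0.009340 = 0.0008708 mol, converting that many moles of HC3H5O3 to C3H5O3-.
Remaining n(HC3H5O3) = 0.001527 mol; n(C3H5O3-) = 0.0008708 mol.
By Henderson-Hasselbalch, pH = pKa + log([A^-]/[HA]) = 3.85 + log(0.0008708/0.001527) = 3.85 + (-0.24) = 3.61.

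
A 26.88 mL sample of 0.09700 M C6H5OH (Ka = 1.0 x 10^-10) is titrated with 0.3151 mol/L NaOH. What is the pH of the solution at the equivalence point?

11.44

n(C6H5OH) = 0.09700 x 0.02688 = 0.002607 mol; V(NaOH) at equivalence = 0.002607/0.3151 = 0.008275 L.
At equivalence all the acid is converted to C6H5O-; total volume = 0.02688 + 0.008275 = 0.03515 L, so [C6H5O-] = 0.002607/0.03515 = 0.07417 M.
Kb = Kw/Ka = 1.0e-14 / 1.0 x 10^-10 = 0.000100.
[OH^-] = sqrt(Kb x [C6H5O-]) = sqrt(0.000100 x 0.07417) = 0.00272 M.
pOH = 2.56, so pH = 14.00 - 2.56 = 11.44.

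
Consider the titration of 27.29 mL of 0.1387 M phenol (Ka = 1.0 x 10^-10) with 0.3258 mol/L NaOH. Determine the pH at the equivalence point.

n(C6H5OH) = 0.1387 x 0.02729 = 0.003785 mol; V(NaOH) at equivalence = 0.003785/0.3258 = 0.01162 L.
At equivalence all the acid is converted to C6H5O-; total volume = 0.02729 + 0.01162 = 0.03891 L, so [C6H5O-] = 0.003785/0.03891 = 0.09728 M.
Kb = Kw/Ka = 1.0e-14 / 1.0 x 10^-10 = 0.000100.
[OH^-] = sqrt(Kb x [C6H5O-]) = sqrt(0.000100 x 0.09728) = 0.00312 M.
pOH = 2.51, so pH = 14.00 - 2.51 = 11.49.

11.49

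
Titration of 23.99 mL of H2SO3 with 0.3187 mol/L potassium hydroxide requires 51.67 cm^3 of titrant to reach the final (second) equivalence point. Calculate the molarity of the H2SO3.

0.343 M

n(KOH) = 0.3187 x 0.05167 = 0.01647 mol.
At the final (second) equivalence point, 2 mol OH^- react per mol H2SO3, so n(H2SO3) = 0.01647 / 2 = 0.008234 mol.
[H2SO3] = 0.008234 / 0.02399 L = 0.343 M.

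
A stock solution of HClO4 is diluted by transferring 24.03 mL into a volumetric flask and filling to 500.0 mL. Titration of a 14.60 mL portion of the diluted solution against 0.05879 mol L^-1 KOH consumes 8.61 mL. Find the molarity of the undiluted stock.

n(KOH) = 0.05879 x 0.008610 = 0.0005062 mol.
n(HClO4) in the aliquot = 0.0005062 mol.
[diluted HClO4] = 0.0005062 / 0.01460 = 0.03467 M.
Dilution factor = 500.0/24.03 = 20.81, so [stock] = 0.03467 x 20.81 = 0.721 M.

0.721 M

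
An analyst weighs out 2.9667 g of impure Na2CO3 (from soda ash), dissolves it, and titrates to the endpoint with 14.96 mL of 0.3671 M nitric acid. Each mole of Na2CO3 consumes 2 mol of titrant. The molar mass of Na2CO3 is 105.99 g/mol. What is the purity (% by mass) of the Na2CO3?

9.81%

n(HNO3) = 0.3671 x 0.01496 = 0.005492 mol.
n(Na2CO3) = 0.005492 / 2 = 0.002746 mol.
mass of Na2CO3 = 0.002746 x 105.99 = 0.2910 g.
% purity = 0.2910 / 2.9667 x 100 = 9.81%.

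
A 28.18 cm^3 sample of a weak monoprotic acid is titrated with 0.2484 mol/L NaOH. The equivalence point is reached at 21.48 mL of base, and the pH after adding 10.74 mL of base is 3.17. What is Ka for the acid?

6.8 x 10^-4

10.74 mL is half of the equivalence volume, so this is the half-equivalence point where [HA] = [A^-].
At half-equivalence pH = pKa, so pKa = 3.17.
Ka = 10^(-3.17) = 6.8 x 10^-4.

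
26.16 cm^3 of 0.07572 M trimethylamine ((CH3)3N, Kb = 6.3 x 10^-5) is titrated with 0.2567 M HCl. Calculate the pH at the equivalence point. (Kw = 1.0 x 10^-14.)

n((CH3)3N) = 0.07572 x 0.02616 = 0.001981 mol; V(HCl) at equivalence = 0.001981/0.2567 = 0.007717 L.
At equivalence the base is fully converted to (CH3)3NH+; total volume = 0.03388 L, so [(CH3)3NH+] = 0.001981/0.03388 = 0.05847 M.
Ka((CH3)3NH+) = Kw/Kb = 1.0e-14 / 6.3 x 10^-5 = 1.59e-10.
[H^+] = sqrt(Ka x [(CH3)3NH+]) = sqrt(1.59e-10 x 0.05847) = 3.05e-6 M.
pH = -log(3.05e-6) = 5.52.

5.52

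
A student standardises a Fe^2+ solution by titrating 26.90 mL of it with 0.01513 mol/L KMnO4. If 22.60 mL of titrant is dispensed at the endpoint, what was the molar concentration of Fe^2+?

n(KMnO4) = 0.01513 x 0.02260 = 0.0003419 mol.
From the balanced equation, 1 mol KMnO4 reacts with 5 mol Fe^2+, so n(Fe^2+) = 0.0003419 x 5/1 = 0.001710 mol.
[Fe^2+] = 0.001710 / 0.02690 L = 0.0636 M.

0.0636 M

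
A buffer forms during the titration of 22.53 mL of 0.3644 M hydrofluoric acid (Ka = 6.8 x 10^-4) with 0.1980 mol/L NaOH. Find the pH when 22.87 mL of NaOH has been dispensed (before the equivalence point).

Initial n(HF) = 0.3644 x 0.02253 = 0.008210 mol.
n(NaOH) added = 0.1980 x 0.02287 = 0.004528 mol, converting that many moles of HF to F-.
Remaining n(HF) = 0.003682 mol; n(F-) = 0.004528 mol.
By Henderson-Hasselbalch, pH = pKa + log([A^-]/[HA]) = 3.17 + log(0.004528/0.003682) = 3.17 + (+0.09) = 3.26.

3.26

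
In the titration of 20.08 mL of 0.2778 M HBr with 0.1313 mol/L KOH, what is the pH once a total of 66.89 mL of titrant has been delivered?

12.57

n(acid) = 0.2778 x 0.02008 = 0.005578 mol; n(KOH) added = 0.1313 x 0.06689 = 0.008783 mol.
Base is in excess by 0.008783 - 0.005578 = 0.003204 mol in a total volume of 0.08697 L.
[OH^-] = 0.003204/0.08697 = 0.03685 M, so pOH = 1.43 and pH = 14.00 - 1.43 = 12.57.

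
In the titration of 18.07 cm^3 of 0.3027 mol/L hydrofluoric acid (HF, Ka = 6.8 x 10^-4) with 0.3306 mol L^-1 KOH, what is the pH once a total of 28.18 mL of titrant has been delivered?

12.92

n(acid) = 0.3027 x 0.01807 = 0.005470 mol; n(KOH) added = 0.3306 x 0.02818 = 0.009316 mol.
Base is in excess by 0.009316 - 0.005470 = 0.003847 mol in a total volume of 0.04625 L.
[OH^-] = 0.003847/0.04625 = 0.08317 M, so pOH = 1.08 and pH = 14.00 - 1.08 = 12.92.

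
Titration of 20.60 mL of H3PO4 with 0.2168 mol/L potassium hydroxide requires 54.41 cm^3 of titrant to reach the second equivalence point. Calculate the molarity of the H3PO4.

0.286 M

n(KOH) = 0.2168 x 0.05441 = 0.01180 mol.
At the second equivalence point, 2 mol OH^- react per mol H3PO4, so n(H3PO4) = 0.01180 / 2 = 0.005898 mol.
[H3PO4] = 0.005898 / 0.02060 L = 0.286 M.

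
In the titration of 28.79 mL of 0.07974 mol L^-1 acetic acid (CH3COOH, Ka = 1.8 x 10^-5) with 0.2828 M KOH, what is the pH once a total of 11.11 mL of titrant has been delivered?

n(acid) = 0.07974 x 0.02879 = 0.002296 mol; n(KOH) added = 0.2828 x 0.01111 = 0.003142 mol.
Base is in excess by 0.003142 - 0.002296 = 0.0008462 mol in a total volume of 0.03990 L.
[OH^-] = 0.0008462/0.03990 = 0.02121 M, so pOH = 1.67 and pH = 14.00 - 1.67 = 12.33.

12.33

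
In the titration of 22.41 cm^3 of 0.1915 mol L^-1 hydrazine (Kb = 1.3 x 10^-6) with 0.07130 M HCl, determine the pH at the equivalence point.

4.70

n(N2H4) = 0.1915 x 0.02241 = 0.004292 mol; V(HCl) at equivalence = 0.004292/0.07130 = 0.06019 L.
At equivalence the base is fully converted to N2H5+; total volume = 0.08260 L, so [N2H5+] = 0.004292/0.08260 = 0.05196 M.
Ka(N2H5+) = Kw/Kb = 1.0e-14 / 1.3 x 10^-6 = 7.69e-9.
[H^+] = sqrt(Ka x [N2H5+]) = sqrt(7.69e-9 x 0.05196) = 2.00e-5 M.
pH = -log(2.00e-5) = 4.70.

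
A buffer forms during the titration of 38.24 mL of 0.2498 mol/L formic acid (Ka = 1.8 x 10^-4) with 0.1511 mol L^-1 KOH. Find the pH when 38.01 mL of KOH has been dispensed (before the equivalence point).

3.92

Initial n(HCOOH) = 0.2498 x 0.03824 = 0.009552 mol.
n(KOH) added = 0.1511 x 0.03801 = 0.005743 mol, converting that many moles of HCOOH to HCOO-.
Remaining n(HCOOH) = 0.003809 mol; n(HCOO-) = 0.005743 mol.
By Henderson-Hasselbalch, pH = pKa + log([A^-]/[HA]) = 3.74 + log(0.005743/0.003809) = 3.74 + (+0.18) = 3.92.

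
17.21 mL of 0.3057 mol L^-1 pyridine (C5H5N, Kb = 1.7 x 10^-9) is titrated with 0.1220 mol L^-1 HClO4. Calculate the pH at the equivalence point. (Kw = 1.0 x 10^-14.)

3.14

n(C5H5N) = 0.3057 x 0.01721 = 0.005261 mol; V(HClO4) at equivalence = 0.005261/0.1220 = 0.04312 L.
At equivalence the base is fully converted to C5H5NH+; total volume = 0.06033 L, so [C5H5NH+] = 0.005261/0.06033 = 0.08720 M.
Ka(C5H5NH+) = Kw/Kb = 1.0e-14 / 1.7 x 10^-9 = 5.88e-6.
[H^+] = sqrt(Ka x [C5H5NH+]) = sqrt(5.88e-6 x 0.08720) = 0.000716 M.
pH = -log(0.000716) = 3.14.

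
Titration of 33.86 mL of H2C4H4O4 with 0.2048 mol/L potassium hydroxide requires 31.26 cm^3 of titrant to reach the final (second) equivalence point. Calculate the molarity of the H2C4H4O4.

n(KOH) = 0.2048 x 0.03126 = 0.006402 mol.
At the final (second) equivalence point, 2 mol OH^- react per mol H2C4H4O4, so n(H2C4H4O4) = 0.006402 / 2 = 0.003201 mol.
[H2C4H4O4] = 0.003201 / 0.03386 L = 0.0945 M.

0.0945 M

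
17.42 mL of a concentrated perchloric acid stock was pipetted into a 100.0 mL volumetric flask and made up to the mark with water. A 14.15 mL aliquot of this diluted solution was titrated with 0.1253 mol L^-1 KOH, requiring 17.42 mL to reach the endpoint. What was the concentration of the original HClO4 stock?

0.886 M

n(KOH) = 0.1253 x 0.01742 = 0.002183 mol.
n(HClO4) in the aliquot = 0.002183 mol.
[diluted HClO4] = 0.002183 / 0.01415 = 0.1543 M.
Dilution factor = 100.0/17.42 = 5.741, so [stock] = 0.1543 x 5.741 = 0.886 M.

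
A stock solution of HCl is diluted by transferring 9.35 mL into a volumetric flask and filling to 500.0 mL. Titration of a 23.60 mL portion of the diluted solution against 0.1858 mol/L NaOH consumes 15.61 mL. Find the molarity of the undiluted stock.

6.57 M

n(NaOH) = 0.1858 x 0.01561 = 0.002900 mol.
n(HCl) in the aliquot = 0.002900 mol.
[diluted HCl] = 0.002900 / 0.02360 = 0.1229 M.
Dilution factor = 500.0/9.350 = 53.48, so [stock] = 0.1229 x 53.48 = 6.57 M.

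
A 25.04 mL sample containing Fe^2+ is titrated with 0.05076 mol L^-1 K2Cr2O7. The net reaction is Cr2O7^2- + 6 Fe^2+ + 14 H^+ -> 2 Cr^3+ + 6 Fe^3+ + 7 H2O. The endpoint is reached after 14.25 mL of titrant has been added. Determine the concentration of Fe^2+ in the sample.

0.173 M

n(K2Cr2O7) = 0.05076 x 0.01425 = 0.0007233 mol.
From the balanced equation, 1 mol K2Cr2O7 reacts with 6 mol Fe^2+, so n(Fe^2+) = 0.0007233 x 6/1 = 0.004340 mol.
[Fe^2+] = 0.004340 / 0.02504 L = 0.173 M.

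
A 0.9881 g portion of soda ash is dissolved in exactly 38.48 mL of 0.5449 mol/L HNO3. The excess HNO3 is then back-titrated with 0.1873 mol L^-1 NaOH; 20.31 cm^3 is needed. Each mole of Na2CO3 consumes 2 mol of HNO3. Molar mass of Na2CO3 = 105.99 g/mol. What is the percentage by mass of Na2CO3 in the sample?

Total n(HNO3) added = 0.5449 x 0.03848 = 0.02097 mol.
n(NaOH) used = 0.1873 x 0.02031 = 0.003804 mol, which equals the excess n(HNO3).
So n(HNO3) consumed by the sample = 0.02097 - 0.003804 = 0.01716 mol.
n(Na2CO3) = 0.01716 / 2 = 0.008582 mol.
mass Na2CO3 = 0.008582 x 105.99 = 0.9096 g, so %Na2CO3 = 0.9096/0.9881 x 100 = 92.1%.

92.1%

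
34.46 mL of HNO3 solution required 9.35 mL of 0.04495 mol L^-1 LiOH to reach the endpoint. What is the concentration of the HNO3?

0.0122 M

n(LiOH) delivered = 0.04495 x 0.009350 = 0.0004203 mol.
For a 1:1 reaction, n(HNO3) = 0.0004203 mol.
[HNO3] = 0.0004203 mol / 0.03446 L = 0.0122 M.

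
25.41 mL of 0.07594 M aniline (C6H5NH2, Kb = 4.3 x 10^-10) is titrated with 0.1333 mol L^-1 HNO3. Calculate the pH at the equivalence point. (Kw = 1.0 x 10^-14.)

2.97

n(C6H5NH2) = 0.07594 x 0.02541 = 0.001930 mol; V(HNO3) at equivalence = 0.001930/0.1333 = 0.01448 L.
At equivalence the base is fully converted to C6H5NH3+; total volume = 0.03989 L, so [C6H5NH3+] = 0.001930/0.03989 = 0.04838 M.
Ka(C6H5NH3+) = Kw/Kb = 1.0e-14 / 4.3 x 10^-10 = 2.33e-5.
[H^+] = sqrt(Ka x [C6H5NH3+]) = sqrt(2.33e-5 x 0.04838) = 0.00106 M.
pH = -log(0.00106) = 2.97.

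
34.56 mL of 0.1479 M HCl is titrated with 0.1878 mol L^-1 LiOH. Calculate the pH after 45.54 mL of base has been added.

n(acid) = 0.1479 x 0.03456 = 0.005111 mol; n(LiOH) added = 0.1878 x 0.04554 = 0.008552 mol.
Base is in excess by 0.008552 - 0.005111 = 0.003441 mol in a total volume of 0.08010 L.
[OH^-] = 0.003441/0.08010 = 0.04296 M, so pOH = 1.37 and pH = 14.00 - 1.37 = 12.63.

12.63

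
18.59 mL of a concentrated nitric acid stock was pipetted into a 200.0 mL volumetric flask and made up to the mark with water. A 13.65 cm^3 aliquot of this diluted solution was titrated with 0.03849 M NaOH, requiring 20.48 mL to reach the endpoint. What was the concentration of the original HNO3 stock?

0.621 M

n(NaOH) = 0.03849 x 0.02048 = 0.0007883 mol.
n(HNO3) in the aliquot = 0.0007883 mol.
[diluted HNO3] = 0.0007883 / 0.01365 = 0.05775 M.
Dilution factor = 200.0/18.59 = 10.76, so [stock] = 0.05775 x 10.76 = 0.621 M.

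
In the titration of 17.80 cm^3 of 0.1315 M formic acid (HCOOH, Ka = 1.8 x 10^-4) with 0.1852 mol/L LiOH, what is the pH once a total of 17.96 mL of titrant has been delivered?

n(acid) = 0.1315 x 0.01780 = 0.002341 mol; n(LiOH) added = 0.1852 x 0.01796 = 0.003326 mol.
Base is in excess by 0.003326 - 0.002341 = 0.0009855 mol in a total volume of 0.03576 L.
[OH^-] = 0.0009855/0.03576 = 0.02756 M, so pOH = 1.56 and pH = 14.00 - 1.56 = 12.44.

12.44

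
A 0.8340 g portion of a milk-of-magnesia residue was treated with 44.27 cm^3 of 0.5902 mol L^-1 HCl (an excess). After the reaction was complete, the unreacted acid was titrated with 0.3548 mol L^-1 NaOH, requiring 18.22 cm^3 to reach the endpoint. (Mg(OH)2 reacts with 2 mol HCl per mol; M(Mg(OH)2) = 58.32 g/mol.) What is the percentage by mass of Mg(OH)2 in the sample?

68.8%

Total n(HCl) added = 0.5902 x 0.04427 = 0.02613 mol.
n(NaOH) used = 0.3548 x 0.01822 = 0.006464 mol, which equals the excess n(HCl).
So n(HCl) consumed by the sample = 0.02613 - 0.006464 = 0.01966 mol.
n(Mg(OH)2) = 0.01966 / 2 = 0.009832 mol.
mass Mg(OH)2 = 0.009832 x 58.32 = 0.5734 g, so %Mg(OH)2 = 0.5734/0.8340 x 100 = 68.8%.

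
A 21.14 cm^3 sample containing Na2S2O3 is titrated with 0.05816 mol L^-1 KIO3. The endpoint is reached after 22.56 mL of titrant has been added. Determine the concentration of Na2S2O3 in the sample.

n(KIO3) = 0.05816 x 0.02256 = 0.001312 mol.
From the balanced equation, 1 mol KIO3 reacts with 6 mol Na2S2O3, so n(Na2S2O3) = 0.001312 x 6/1 = 0.007873 mol.
[Na2S2O3] = 0.007873 / 0.02114 L = 0.372 M.

0.372 M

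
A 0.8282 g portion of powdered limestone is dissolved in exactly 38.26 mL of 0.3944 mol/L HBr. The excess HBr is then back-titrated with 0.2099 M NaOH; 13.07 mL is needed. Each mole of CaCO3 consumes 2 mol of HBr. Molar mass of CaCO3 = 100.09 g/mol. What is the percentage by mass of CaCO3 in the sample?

74.6%

Total n(HBr) added = 0.3944 x 0.03826 = 0.01509 mol.
n(NaOH) used = 0.2099 x 0.01307 = 0.002743 mol, which equals the excess n(HBr).
So n(HBr) consumed by the sample = 0.01509 - 0.002743 = 0.01235 mol.
n(CaCO3) = 0.01235 / 2 = 0.006173 mol.
mass CaCO3 = 0.006173 x 100.09 = 0.6179 g, so %CaCO3 = 0.6179/0.8282 x 100 = 74.6%.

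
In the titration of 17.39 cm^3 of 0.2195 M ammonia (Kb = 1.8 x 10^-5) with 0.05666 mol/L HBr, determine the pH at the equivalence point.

5.30

n(NH3) = 0.2195 x 0.01739 = 0.003817 mol; V(HBr) at equivalence = 0.003817/0.05666 = 0.06737 L.
At equivalence the base is fully converted to NH4+; total volume = 0.08476 L, so [NH4+] = 0.003817/0.08476 = 0.04504 M.
Ka(NH4+) = Kw/Kb = 1.0e-14 / 1.8 x 10^-5 = 5.56e-10.
[H^+] = sqrt(Ka x [NH4+]) = sqrt(5.56e-10 x 0.04504) = 5.00e-6 M.
pH = -log(5.00e-6) = 5.30.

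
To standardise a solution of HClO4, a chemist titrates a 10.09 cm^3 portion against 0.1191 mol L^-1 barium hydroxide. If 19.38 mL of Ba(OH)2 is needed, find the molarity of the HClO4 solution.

n(Ba(OH)2) delivered = 0.1191 x 0.01938 = 0.002308 mol.
The reaction is 2 HClO4 + 1 Ba(OH)2, so n(HClO4) = 0.002308 x 2/1 = 0.004616 mol.
[HClO4] = 0.004616 mol / 0.01009 L = 0.458 M.

0.458 M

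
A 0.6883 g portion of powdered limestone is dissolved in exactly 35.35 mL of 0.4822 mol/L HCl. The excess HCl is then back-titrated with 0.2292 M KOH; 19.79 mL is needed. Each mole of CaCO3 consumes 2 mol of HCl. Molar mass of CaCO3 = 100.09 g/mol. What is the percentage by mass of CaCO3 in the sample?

91.0%

Total n(HCl) added = 0.4822 x 0.03535 = 0.01705 mol.
n(KOH) used = 0.2292 x 0.01979 = 0.004536 mol, which equals the excess n(HCl).
So n(HCl) consumed by the sample = 0.01705 - 0.004536 = 0.01251 mol.
n(CaCO3) = 0.01251 / 2 = 0.006255 mol.
mass CaCO3 = 0.006255 x 100.09 = 0.6261 g, so %CaCO3 = 0.6261/0.6883 x 100 = 91.0%.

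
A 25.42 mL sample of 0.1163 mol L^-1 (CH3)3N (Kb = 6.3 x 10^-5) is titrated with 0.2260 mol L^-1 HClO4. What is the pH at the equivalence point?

5.46

n((CH3)3N) = 0.1163 x 0.02542 = 0.002956 mol; V(HClO4) at equivalence = 0.002956/0.2260 = 0.01308 L.
At equivalence the base is fully converted to (CH3)3NH+; total volume = 0.03850 L, so [(CH3)3NH+] = 0.002956/0.03850 = 0.07679 M.
Ka((CH3)3NH+) = Kw/Kb = 1.0e-14 / 6.3 x 10^-5 = 1.59e-10.
[H^+] = sqrt(Ka x [(CH3)3NH+]) = sqrt(1.59e-10 x 0.07679) = 3.49e-6 M.
pH = -log(3.49e-6) = 5.46.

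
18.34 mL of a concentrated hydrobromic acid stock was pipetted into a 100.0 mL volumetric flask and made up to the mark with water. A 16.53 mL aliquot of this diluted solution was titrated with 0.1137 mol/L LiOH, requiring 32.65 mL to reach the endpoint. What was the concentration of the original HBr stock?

1.22 M

n(LiOH) = 0.1137 x 0.03265 = 0.003712 mol.
n(HBr) in the aliquot = 0.003712 mol.
[diluted HBr] = 0.003712 / 0.01653 = 0.2246 M.
Dilution factor = 100.0/18.34 = 5.453, so [stock] = 0.2246 x 5.453 = 1.22 M.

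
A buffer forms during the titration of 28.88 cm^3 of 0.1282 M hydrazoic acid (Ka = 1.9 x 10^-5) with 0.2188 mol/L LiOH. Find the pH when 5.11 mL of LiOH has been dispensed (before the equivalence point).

Initial n(HN3) = 0.1282 x 0.02888 = 0.003702 mol.
n(LiOH) added = 0.2188 x 0.005110 = 0.001118 mol, converting that many moles of HN3 to N3-.
Remaining n(HN3) = 0.002584 mol; n(N3-) = 0.001118 mol.
By Henderson-Hasselbalch, pH = pKa + log([A^-]/[HA]) = 4.72 + log(0.001118/0.002584) = 4.72 + (-0.36) = 4.36.

4.36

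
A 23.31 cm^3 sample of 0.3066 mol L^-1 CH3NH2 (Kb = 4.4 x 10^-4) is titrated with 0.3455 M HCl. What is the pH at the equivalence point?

n(CH3NH2) = 0.3066 x 0.02331 = 0.007147 mol; V(HCl) at equivalence = 0.007147/0.3455 = 0.02069 L.
At equivalence the base is fully converted to CH3NH3+; total volume = 0.04400 L, so [CH3NH3+] = 0.007147/0.04400 = 0.1624 M.
Ka(CH3NH3+) = Kw/Kb = 1.0e-14 / 4.4 x 10^-4 = 2.27e-11.
[H^+] = sqrt(Ka x [CH3NH3+]) = sqrt(2.27e-11 x 0.1624) = 1.92e-6 M.
pH = -log(1.92e-6) = 5.72.

5.72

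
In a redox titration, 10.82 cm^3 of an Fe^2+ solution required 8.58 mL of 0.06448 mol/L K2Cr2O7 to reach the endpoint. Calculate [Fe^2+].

n(K2Cr2O7) = 0.06448 x 0.008580 = 0.0005532 mol.
From the balanced equation, 1 mol K2Cr2O7 reacts with 6 mol Fe^2+, so n(Fe^2+) = 0.0005532 x 6/1 = 0.003319 mol.
[Fe^2+] = 0.003319 / 0.01082 L = 0.307 M.

0.307 M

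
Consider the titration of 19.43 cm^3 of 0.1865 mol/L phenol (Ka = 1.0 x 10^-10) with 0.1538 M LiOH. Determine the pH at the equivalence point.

11.46

n(C6H5OH) = 0.1865 x 0.01943 = 0.003624 mol; V(LiOH) at equivalence = 0.003624/0.1538 = 0.02356 L.
At equivalence all the acid is converted to C6H5O-; total volume = 0.01943 + 0.02356 = 0.04299 L, so [C6H5O-] = 0.003624/0.04299 = 0.08429 M.
Kb = Kw/Ka = 1.0e-14 / 1.0 x 10^-10 = 0.000100.
[OH^-] = sqrt(Kb x [C6H5O-]) = sqrt(0.000100 x 0.08429) = 0.00290 M.
pOH = 2.54, so pH = 14.00 - 2.54 = 11.46.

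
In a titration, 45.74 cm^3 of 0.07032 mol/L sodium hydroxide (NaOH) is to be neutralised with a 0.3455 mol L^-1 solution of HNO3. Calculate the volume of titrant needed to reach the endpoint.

9.31 mL

n(NaOH) = 0.07032 mol/L x 0.04574 L = 0.003216 mol.
At equivalence n(HNO3) = n(NaOH) = 0.003216 mol.
V(HNO3) = 0.003216 / 0.3455 = 0.009310 L = 9.31 mL.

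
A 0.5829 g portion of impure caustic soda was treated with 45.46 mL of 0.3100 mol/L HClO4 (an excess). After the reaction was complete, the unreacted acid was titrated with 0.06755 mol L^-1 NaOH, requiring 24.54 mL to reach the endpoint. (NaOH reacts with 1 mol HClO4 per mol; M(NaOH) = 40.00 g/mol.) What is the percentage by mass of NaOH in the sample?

Total n(HClO4) added = 0.3100 x 0.04546 = 0.01409 mol.
n(NaOH) used = 0.06755 x 0.02454 = 0.001658 mol, which equals the excess n(HClO4).
So n(HClO4) consumed by the sample = 0.01409 - 0.001658 = 0.01243 mol.
n(NaOH) = 0.01243 / 1 = 0.01243 mol.
mass NaOH = 0.01243 x 40.00 = 0.4974 g, so %NaOH = 0.4974/0.5829 x 100 = 85.3%.

85.3%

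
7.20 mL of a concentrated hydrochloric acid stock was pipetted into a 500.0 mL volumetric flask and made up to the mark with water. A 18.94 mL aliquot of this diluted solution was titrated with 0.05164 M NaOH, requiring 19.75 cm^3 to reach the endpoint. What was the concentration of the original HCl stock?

3.74 M

n(NaOH) = 0.05164 x 0.01975 = 0.001020 mol.
n(HCl) in the aliquot = 0.001020 mol.
[diluted HCl] = 0.001020 / 0.01894 = 0.05385 M.
Dilution factor = 500.0/7.200 = 69.44, so [stock] = 0.05385 x 69.44 = 3.74 M.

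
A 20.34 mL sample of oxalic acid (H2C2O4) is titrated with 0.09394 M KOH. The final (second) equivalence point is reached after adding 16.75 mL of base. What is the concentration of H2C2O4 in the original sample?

n(KOH) = 0.09394 x 0.01675 = 0.001573 mol.
At the final (second) equivalence point, 2 mol OH^- react per mol H2C2O4, so n(H2C2O4) = 0.001573 / 2 = 0.0007867 mol.
[H2C2O4] = 0.0007867 / 0.02034 L = 0.0387 M.

0.0387 M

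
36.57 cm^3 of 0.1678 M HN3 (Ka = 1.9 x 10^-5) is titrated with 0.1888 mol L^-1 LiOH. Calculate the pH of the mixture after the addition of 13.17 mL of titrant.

4.55

Initial n(HN3) = 0.1678 x 0.03657 = 0.006136 mol.
n(LiOH) added = 0.1888 x 0.01317 = 0.002486 mol, converting that many moles of HN3 to N3-.
Remaining n(HN3) = 0.003650 mol; n(N3-) = 0.002486 mol.
By Henderson-Hasselbalch, pH = pKa + log([A^-]/[HA]) = 4.72 + log(0.002486/0.003650) = 4.72 + (-0.17) = 4.55.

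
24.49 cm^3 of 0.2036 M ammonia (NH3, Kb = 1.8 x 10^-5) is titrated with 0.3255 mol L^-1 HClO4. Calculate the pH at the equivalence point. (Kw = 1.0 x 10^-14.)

n(NH3) = 0.2036 x 0.02449 = 0.004986 mol; V(HClO4) at equivalence = 0.004986/0.3255 = 0.01532 L.
At equivalence the base is fully converted to NH4+; total volume = 0.03981 L, so [NH4+] = 0.004986/0.03981 = 0.1253 M.
Ka(NH4+) = Kw/Kb = 1.0e-14 / 1.8 x 10^-5 = 5.56e-10.
[H^+] = sqrt(Ka x [NH4+]) = sqrt(5.56e-10 x 0.1253) = 8.34e-6 M.
pH = -log(8.34e-6) = 5.08.

5.08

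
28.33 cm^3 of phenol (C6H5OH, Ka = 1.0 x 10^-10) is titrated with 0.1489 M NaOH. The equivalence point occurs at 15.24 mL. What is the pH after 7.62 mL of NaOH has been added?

10.00

7.62 mL is exactly half the equivalence volume (15.24/2), i.e. the half-equivalence point.
There, n(HA) = n(A^-), so pH = pKa = -log(1.0 x 10^-10) = 10.00.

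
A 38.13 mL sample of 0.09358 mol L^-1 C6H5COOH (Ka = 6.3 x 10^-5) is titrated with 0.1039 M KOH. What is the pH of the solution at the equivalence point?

n(C6H5COOH) = 0.09358 x 0.03813 = 0.003568 mol; V(KOH) at equivalence = 0.003568/0.1039 = 0.03434 L.
At equivalence all the acid is converted to C6H5COO-; total volume = 0.03813 + 0.03434 = 0.07247 L, so [C6H5COO-] = 0.003568/0.07247 = 0.04924 M.
Kb = Kw/Ka = 1.0e-14 / 6.3 x 10^-5 = 1.59e-10.
[OH^-] = sqrt(Kb x [C6H5COO-]) = sqrt(1.59e-10 x 0.04924) = 2.80e-6 M.
pOH = 5.55, so pH = 14.00 - 5.55 = 8.45.

8.45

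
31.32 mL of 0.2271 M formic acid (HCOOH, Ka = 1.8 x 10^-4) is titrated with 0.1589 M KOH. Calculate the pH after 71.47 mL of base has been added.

n(acid) = 0.2271 x 0.03132 = 0.007113 mol; n(KOH) added = 0.1589 x 0.07147 = 0.01136 mol.
Base is in excess by 0.01136 - 0.007113 = 0.004244 mol in a total volume of 0.1028 L.
[OH^-] = 0.004244/0.1028 = 0.04129 M, so pOH = 1.38 and pH = 14.00 - 1.38 = 12.62.

12.62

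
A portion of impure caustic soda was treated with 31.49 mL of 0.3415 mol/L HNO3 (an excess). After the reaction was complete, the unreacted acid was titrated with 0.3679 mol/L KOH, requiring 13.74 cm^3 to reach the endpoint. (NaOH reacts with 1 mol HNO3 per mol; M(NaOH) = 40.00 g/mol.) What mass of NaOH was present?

0.228 g

Total n(HNO3) added = 0.3415 x 0.03149 = 0.01075 mol.
n(KOH) used = 0.3679 x 0.01374 = 0.005055 mol, which equals the excess n(HNO3).
So n(HNO3) consumed by the sample = 0.01075 - 0.005055 = 0.005699 mol.
n(NaOH) = 0.005699 / 1 = 0.005699 mol.
mass = 0.005699 mol x 40.00 g/mol = 0.228 g.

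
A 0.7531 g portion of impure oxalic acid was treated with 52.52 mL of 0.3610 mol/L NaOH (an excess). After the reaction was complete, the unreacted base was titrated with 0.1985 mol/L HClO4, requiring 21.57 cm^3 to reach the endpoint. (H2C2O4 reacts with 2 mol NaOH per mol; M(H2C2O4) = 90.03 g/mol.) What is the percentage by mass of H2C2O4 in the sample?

Total n(NaOH) added = 0.3610 x 0.05252 = 0.01896 mol.
n(HClO4) used = 0.1985 x 0.02157 = 0.004282 mol, which equals the excess n(NaOH).
So n(NaOH) consumed by the sample = 0.01896 - 0.004282 = 0.01468 mol.
n(H2C2O4) = 0.01468 / 2 = 0.007339 mol.
mass H2C2O4 = 0.007339 x 90.03 = 0.6607 g, so %H2C2O4 = 0.6607/0.7531 x 100 = 87.7%.

87.7%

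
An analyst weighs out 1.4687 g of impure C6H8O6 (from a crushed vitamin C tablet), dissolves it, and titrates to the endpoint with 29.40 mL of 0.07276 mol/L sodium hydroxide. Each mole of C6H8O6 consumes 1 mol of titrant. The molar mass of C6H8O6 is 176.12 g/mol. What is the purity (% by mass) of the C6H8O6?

25.7%

n(NaOH) = 0.07276 x 0.02940 = 0.002139 mol.
n(C6H8O6) = 0.002139 / 1 = 0.002139 mol.
mass of C6H8O6 = 0.002139 x 176.12 = 0.3767 g.
% purity = 0.3767 / 1.4687 x 100 = 25.7%.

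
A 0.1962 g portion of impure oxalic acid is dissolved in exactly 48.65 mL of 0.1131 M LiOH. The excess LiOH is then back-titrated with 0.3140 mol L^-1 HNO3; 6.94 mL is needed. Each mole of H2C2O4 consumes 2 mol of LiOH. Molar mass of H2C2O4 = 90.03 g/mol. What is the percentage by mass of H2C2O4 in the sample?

Total n(LiOH) added = 0.1131 x 0.04865 = 0.005502 mol.
n(HNO3) used = 0.3140 x 0.006940 = 0.002179 mol, which equals the excess n(LiOH).
So n(LiOH) consumed by the sample = 0.005502 - 0.002179 = 0.003323 mol.
n(H2C2O4) = 0.003323 / 2 = 0.001662 mol.
mass H2C2O4 = 0.001662 x 90.03 = 0.1496 g, so %H2C2O4 = 0.1496/0.1962 x 100 = 76.2%.

76.2%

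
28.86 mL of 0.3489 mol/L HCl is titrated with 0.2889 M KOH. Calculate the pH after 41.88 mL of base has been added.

12.46

n(acid) = 0.3489 x 0.02886 = 0.01007 mol; n(KOH) added = 0.2889 x 0.04188 = 0.01210 mol.
Base is in excess by 0.01210 - 0.01007 = 0.002030 mol in a total volume of 0.07074 L.
[OH^-] = 0.002030/0.07074 = 0.02869 M, so pOH = 1.54 and pH = 14.00 - 1.54 = 12.46.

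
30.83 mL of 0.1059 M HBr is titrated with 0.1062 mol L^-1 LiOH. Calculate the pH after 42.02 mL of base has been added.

n(acid) = 0.1059 x 0.03083 = 0.003265 mol; n(LiOH) added = 0.1062 x 0.04202 = 0.004463 mol.
Base is in excess by 0.004463 - 0.003265 = 0.001198 mol in a total volume of 0.07285 L.
[OH^-] = 0.001198/0.07285 = 0.01644 M, so pOH = 1.78 and pH = 14.00 - 1.78 = 12.22.

12.22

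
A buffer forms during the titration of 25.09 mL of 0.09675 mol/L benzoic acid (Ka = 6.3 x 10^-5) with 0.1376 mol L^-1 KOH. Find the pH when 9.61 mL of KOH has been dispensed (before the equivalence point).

4.28

Initial n(C6H5COOH) = 0.09675 x 0.02509 = 0.002427 mol.
n(KOH) added = 0.1376 x 0.009610 = 0.001322 mol, converting that many moles of C6H5COOH to C6H5COO-.
Remaining n(C6H5COOH) = 0.001105 mol; n(C6H5COO-) = 0.001322 mol.
By Henderson-Hasselbalch, pH = pKa + log([A^-]/[HA]) = 4.20 + log(0.001322/0.001105) = 4.20 + (+0.08) = 4.28.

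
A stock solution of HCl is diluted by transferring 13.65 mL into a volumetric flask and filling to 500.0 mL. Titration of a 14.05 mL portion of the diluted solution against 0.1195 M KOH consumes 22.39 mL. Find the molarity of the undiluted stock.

n(KOH) = 0.1195 x 0.02239 = 0.002676 mol.
n(HCl) in the aliquot = 0.002676 mol.
[diluted HCl] = 0.002676 / 0.01405 = 0.1904 M.
Dilution factor = 500.0/13.65 = 36.63, so [stock] = 0.1904 x 36.63 = 6.98 M.

6.98 M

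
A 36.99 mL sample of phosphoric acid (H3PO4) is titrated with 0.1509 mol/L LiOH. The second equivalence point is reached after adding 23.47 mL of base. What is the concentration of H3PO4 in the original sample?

0.0479 M

n(LiOH) = 0.1509 x 0.02347 = 0.003542 mol.
At the second equivalence point, 2 mol OH^- react per mol H3PO4, so n(H3PO4) = 0.003542 / 2 = 0.001771 mol.
[H3PO4] = 0.001771 / 0.03699 L = 0.0479 M.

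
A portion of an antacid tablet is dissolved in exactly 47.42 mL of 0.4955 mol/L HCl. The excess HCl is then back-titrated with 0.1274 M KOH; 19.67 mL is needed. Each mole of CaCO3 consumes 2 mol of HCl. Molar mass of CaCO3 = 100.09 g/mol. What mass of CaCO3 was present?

1.05 g

Total n(HCl) added = 0.4955 x 0.04742 = 0.02350 mol.
n(KOH) used = 0.1274 x 0.01967 = 0.002506 mol, which equals the excess n(HCl).
So n(HCl) consumed by the sample = 0.02350 - 0.002506 = 0.02099 mol.
n(CaCO3) = 0.02099 / 2 = 0.01050 mol.
mass = 0.01050 mol x 100.09 g/mol = 1.05 g.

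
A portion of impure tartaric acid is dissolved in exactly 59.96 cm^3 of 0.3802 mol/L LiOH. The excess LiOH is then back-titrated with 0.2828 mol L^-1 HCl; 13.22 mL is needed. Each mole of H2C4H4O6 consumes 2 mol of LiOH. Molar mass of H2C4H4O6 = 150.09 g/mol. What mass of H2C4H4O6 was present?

1.43 g

Total n(LiOH) added = 0.3802 x 0.05996 = 0.02280 mol.
n(HCl) used = 0.2828 x 0.01322 = 0.003739 mol, which equals the excess n(LiOH).
So n(LiOH) consumed by the sample = 0.02280 - 0.003739 = 0.01906 mol.
n(H2C4H4O6) = 0.01906 / 2 = 0.009529 mol.
mass = 0.009529 mol x 150.09 g/mol = 1.43 g.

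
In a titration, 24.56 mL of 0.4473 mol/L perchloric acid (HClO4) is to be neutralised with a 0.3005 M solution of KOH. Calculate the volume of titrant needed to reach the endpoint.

36.6 mL

n(HClO4) = 0.4473 mol/L x 0.02456 L = 0.01099 mol.
At equivalence n(KOH) = n(HClO4) = 0.01099 mol.
V(KOH) = 0.01099 / 0.3005 = 0.03656 L = 36.6 mL.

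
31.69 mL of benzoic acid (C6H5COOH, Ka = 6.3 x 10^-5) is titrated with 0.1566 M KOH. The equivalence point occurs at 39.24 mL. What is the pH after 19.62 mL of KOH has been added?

19.62 mL is exactly half the equivalence volume (39.24/2), i.e. the half-equivalence point.
There, n(HA) = n(A^-), so pH = pKa = -log(6.3 x 10^-5) = 4.20.

4.20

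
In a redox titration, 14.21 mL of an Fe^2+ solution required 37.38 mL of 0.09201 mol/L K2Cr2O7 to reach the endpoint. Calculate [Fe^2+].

1.45 M

n(K2Cr2O7) = 0.09201 x 0.03738 = 0.003439 mol.
From the balanced equation, 1 mol K2Cr2O7 reacts with 6 mol Fe^2+, so n(Fe^2+) = 0.003439 x 6/1 = 0.02064 mol.
[Fe^2+] = 0.02064 / 0.01421 L = 1.45 M.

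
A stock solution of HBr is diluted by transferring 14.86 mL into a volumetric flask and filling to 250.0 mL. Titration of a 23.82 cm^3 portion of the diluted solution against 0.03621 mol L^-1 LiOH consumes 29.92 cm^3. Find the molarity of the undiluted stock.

n(LiOH) = 0.03621 x 0.02992 = 0.001083 mol.
n(HBr) in the aliquot = 0.001083 mol.
[diluted HBr] = 0.001083 / 0.02382 = 0.04548 M.
Dilution factor = 250.0/14.86 = 16.82, so [stock] = 0.04548 x 16.82 = 0.765 M.

0.765 M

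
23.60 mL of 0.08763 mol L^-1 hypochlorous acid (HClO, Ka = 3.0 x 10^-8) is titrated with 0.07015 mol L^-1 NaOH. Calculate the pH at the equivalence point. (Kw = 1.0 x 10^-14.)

n(HClO) = 0.08763 x 0.02360 = 0.002068 mol; V(NaOH) at equivalence = 0.002068/0.07015 = 0.02948 L.
At equivalence all the acid is converted to ClO-; total volume = 0.02360 + 0.02948 = 0.05308 L, so [ClO-] = 0.002068/0.05308 = 0.03896 M.
Kb = Kw/Ka = 1.0e-14 / 3.0 x 10^-8 = 3.33e-7.
[OH^-] = sqrt(Kb x [ClO-]) = sqrt(3.33e-7 x 0.03896) = 0.000114 M.
pOH = 3.94, so pH = 14.00 - 3.94 = 10.06.

10.06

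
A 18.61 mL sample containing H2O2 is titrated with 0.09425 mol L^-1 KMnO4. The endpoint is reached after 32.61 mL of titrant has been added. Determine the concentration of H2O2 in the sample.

n(KMnO4) = 0.09425 x 0.03261 = 0.003073 mol.
From the balanced equation, 2 mol KMnO4 reacts with 5 mol H2O2, so n(H2O2) = 0.003073 x 5/2 = 0.007684 mol.
[H2O2] = 0.007684 / 0.01861 L = 0.413 M.

0.413 M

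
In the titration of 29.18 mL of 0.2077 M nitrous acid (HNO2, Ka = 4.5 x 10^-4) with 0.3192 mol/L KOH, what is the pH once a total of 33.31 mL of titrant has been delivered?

n(acid) = 0.2077 x 0.02918 = 0.006061 mol; n(KOH) added = 0.3192 x 0.03331 = 0.01063 mol.
Base is in excess by 0.01063 - 0.006061 = 0.004572 mol in a total volume of 0.06249 L.
[OH^-] = 0.004572/0.06249 = 0.07316 M, so pOH = 1.14 and pH = 14.00 - 1.14 = 12.86.

12.86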